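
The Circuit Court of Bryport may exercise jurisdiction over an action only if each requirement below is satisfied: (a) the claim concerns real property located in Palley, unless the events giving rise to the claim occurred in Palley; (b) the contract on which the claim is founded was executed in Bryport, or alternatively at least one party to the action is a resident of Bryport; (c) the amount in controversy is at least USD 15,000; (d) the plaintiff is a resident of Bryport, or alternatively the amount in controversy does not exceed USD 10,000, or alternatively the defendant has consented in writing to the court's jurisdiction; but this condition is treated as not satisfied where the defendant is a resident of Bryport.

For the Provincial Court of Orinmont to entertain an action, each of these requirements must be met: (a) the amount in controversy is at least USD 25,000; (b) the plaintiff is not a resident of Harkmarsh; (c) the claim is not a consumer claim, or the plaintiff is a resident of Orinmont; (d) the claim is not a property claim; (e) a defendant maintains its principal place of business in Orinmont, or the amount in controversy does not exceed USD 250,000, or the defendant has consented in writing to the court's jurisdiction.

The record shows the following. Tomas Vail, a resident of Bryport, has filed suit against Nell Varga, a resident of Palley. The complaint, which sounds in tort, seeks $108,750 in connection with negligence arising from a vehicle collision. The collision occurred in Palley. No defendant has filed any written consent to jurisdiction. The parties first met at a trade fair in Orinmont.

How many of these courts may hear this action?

The Circuit Court of Bryport:
  (a) The claim does not concern real property. But the operative events occurred in Palley, and the 'unless' clause therefore excuses the requirement. Satisfied.
  (b) Tomas Vail resides in Bryport — that alternative is enough. Satisfied.
  (c) The amount in controversy is USD 108,750, which meets the 15,000 dollars floor. Met.
  (d) The plaintiff resides in Bryport, so one alternative holds. The exception is not triggered, since the defendant resides in Palley, not Bryport. Condition met.
  → Every requirement is satisfied — jurisdiction.
The Provincial Court of Orinmont:
  (a) The amount in controversy is 108,750 dollars, which meets the 25,000 dollars floor. Satisfied.
  (b) The plaintiff resides in Bryport, which is not Harkmarsh. Satisfied.
  (c) The claim is a tort claim, not a consumer claim, so this disjunct is met. Satisfied.
  (d) The claim is a tort claim, not a property claim. Satisfied.
  (e) The amount in controversy is USD 108,750, within the $250,000 ceiling, so this disjunct is met. Met.
  → Every requirement is satisfied — jurisdiction.
Courts with jurisdiction: the Circuit Court of Bryport, the Provincial Court of Orinmont — 2 in total.

2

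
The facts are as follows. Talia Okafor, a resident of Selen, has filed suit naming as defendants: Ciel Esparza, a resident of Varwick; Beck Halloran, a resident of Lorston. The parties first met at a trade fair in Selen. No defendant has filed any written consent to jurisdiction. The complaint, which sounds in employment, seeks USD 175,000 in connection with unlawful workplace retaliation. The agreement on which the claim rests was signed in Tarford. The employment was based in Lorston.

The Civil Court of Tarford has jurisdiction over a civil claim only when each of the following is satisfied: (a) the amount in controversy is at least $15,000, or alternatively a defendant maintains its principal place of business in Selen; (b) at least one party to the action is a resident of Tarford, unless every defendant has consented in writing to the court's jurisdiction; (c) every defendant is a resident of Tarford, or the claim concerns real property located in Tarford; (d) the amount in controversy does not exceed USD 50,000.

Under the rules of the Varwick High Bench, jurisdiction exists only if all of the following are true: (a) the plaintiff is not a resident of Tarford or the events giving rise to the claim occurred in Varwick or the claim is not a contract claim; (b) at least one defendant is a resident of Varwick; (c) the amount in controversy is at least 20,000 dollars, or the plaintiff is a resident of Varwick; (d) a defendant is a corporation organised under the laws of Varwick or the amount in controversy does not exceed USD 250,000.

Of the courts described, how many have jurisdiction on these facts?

1

The Civil Court of Tarford:
  (a) The amount in controversy is 175,000 dollars, which meets the $15,000 floor, which satisfies one of the alternatives. Met.
  (b) No party resides in Tarford. And no such written consent has been filed, so the proviso does not save it. Condition not met.
  (c) The defendants reside as follows — Ciel Esparza in Varwick, Beck Halloran in Lorston — not all in Tarford; the claim does not concern real property — no alternative holds. Not satisfied.
  (d) The amount in controversy is USD 175,000, above the 50,000 dollars ceiling. Not satisfied.
  → The court lacks jurisdiction.
The Varwick High Bench:
  (a) The plaintiff resides in Selen, which is not Tarford, which satisfies one of the alternatives. Condition met.
  (b) Ciel Esparza resides in Varwick. Condition met.
  (c) The amount in controversy is $175,000, which meets the USD 20,000 floor — that alternative is enough. Satisfied.
  (d) The amount in controversy is 175,000 dollars, within the $250,000 ceiling, which satisfies one of the alternatives. Satisfied.
  → The court has jurisdiction.
Courts with jurisdiction: the Varwick High Bench — 1 in total.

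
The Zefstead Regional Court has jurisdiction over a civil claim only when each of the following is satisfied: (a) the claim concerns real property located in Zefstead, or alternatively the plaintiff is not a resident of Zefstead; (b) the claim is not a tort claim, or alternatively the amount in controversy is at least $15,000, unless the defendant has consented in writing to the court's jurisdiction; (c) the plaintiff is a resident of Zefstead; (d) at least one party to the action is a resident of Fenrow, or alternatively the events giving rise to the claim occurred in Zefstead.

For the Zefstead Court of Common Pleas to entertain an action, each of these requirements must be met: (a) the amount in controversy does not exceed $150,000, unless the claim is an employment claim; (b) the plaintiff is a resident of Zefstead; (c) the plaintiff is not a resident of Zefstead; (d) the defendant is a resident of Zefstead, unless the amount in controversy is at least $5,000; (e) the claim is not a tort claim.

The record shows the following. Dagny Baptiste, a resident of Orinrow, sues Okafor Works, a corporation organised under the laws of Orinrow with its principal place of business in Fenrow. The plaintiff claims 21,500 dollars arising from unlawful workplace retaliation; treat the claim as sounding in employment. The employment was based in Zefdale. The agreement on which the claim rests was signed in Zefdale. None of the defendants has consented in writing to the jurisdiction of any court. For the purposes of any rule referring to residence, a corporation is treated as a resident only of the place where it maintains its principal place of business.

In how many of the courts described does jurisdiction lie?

0

The Zefstead Regional Court:
  (a) The plaintiff resides in Orinrow, which is not Zefstead, so this disjunct is met. Satisfied.
  (b) The claim is an employment claim, not a tort claim, so one alternative holds. Met.
  (c) The plaintiff resides in Orinrow, not Zefstead. Fails.
  (d) Okafor Works resides in Fenrow, which satisfies one of the alternatives. Condition met.
  → Not every requirement is met — no jurisdiction.
The Zefstead Court of Common Pleas:
  (a) The amount in controversy is USD 21,500, within the $150,000 ceiling. Met.
  (b) The plaintiff resides in Orinrow, not Zefstead. Not met.
  (c) The plaintiff resides in Orinrow, which is not Zefstead. Condition met.
  (d) The defendant resides in Fenrow, not Zefstead. The proviso rescues it, though: the amount in controversy is $21,500, which meets the USD 5,000 floor. Met.
  (e) The claim is an employment claim, not a tort claim. Met.
  → No jurisdiction.
No court satisfies all of its conditions.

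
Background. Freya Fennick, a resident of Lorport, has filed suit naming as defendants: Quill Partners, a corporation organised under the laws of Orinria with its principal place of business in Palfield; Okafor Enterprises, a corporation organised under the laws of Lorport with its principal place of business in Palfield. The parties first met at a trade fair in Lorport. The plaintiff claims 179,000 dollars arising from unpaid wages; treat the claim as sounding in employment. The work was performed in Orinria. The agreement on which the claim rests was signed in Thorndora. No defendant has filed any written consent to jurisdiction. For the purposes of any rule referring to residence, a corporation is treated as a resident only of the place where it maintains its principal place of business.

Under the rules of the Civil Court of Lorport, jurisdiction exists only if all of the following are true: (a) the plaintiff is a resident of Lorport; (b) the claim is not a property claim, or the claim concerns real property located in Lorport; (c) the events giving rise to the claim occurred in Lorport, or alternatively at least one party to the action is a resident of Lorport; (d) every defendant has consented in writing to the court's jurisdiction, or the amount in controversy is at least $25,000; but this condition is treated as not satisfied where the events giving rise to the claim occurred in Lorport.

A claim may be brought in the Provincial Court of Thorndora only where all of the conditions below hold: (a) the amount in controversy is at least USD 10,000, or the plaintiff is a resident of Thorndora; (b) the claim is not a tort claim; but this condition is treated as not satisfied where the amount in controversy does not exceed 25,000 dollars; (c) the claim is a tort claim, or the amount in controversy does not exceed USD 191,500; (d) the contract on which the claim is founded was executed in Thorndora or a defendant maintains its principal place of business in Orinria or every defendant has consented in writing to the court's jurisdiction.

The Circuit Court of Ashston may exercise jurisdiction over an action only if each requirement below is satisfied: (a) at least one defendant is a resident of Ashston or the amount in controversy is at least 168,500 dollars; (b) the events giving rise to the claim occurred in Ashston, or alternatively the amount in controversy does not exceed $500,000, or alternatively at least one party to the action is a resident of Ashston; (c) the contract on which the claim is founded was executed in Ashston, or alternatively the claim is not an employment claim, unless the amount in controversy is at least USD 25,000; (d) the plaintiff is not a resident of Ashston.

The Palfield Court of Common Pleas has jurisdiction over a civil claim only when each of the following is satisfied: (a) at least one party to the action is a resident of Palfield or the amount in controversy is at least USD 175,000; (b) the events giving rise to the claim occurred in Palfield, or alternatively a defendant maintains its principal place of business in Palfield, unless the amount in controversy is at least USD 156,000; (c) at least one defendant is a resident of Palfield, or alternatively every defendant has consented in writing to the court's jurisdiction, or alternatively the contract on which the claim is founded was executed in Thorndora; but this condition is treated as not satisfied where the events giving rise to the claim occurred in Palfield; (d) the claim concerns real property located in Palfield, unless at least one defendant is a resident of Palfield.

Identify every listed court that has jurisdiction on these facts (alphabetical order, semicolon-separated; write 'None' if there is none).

The Civil Court of Lorport:
  (a) The plaintiff resides in Lorport. Met.
  (b) The claim is an employment claim, not a property claim, so this disjunct is met. Met.
  (c) Freya Fennick resides in Lorport, so this disjunct is met. Condition met.
  (d) The amount in controversy is 179,000 dollars, which meets the $25,000 floor, so this disjunct is met. The exception is not triggered, since the operative events occurred in Orinria, not Lorport. Met.
  → Every requirement is satisfied — jurisdiction.
The Provincial Court of Thorndora:
  (a) The amount in controversy is USD 179,000, which meets the 10,000 dollars floor, so one alternative holds. Satisfied.
  (b) The claim is an employment claim, not a tort claim. And the carve-out is inapplicable — the amount in controversy is USD 179,000, above the $25,000 ceiling. Met.
  (c) The amount in controversy is 179,000 dollars, within the $191,500 ceiling, which satisfies one of the alternatives. Met.
  (d) The contract was executed in Thorndora, so this disjunct is met. Condition met.
  → The court has jurisdiction.
The Circuit Court of Ashston:
  (a) The amount in controversy is USD 179,000, which meets the USD 168,500 floor, so one alternative holds. Condition met.
  (b) The amount in controversy is USD 179,000, within the USD 500,000 ceiling, which satisfies one of the alternatives. Condition met.
  (c) The contract was executed in Thorndora, not Ashston; the claim is an employment claim — none of the alternatives is met. The proviso rescues it, though: the amount in controversy is USD 179,000, which meets the $25,000 floor. Satisfied.
  (d) The plaintiff resides in Lorport, which is not Ashston. Condition met.
  → Every requirement is satisfied — jurisdiction.
The Palfield Court of Common Pleas:
  (a) Quill Partners resides in Palfield — that alternative is enough. Met.
  (b) Quill Partners has its principal place of business in Palfield, so one alternative holds. Condition met.
  (c) Quill Partners resides in Palfield, which satisfies one of the alternatives. And the carve-out is inapplicable — the operative events occurred in Orinria, not Palfield. Satisfied.
  (d) The claim does not concern real property. But Quill Partners resides in Palfield, and the 'unless' clause therefore excuses the requirement. Satisfied.
  → The court has jurisdiction.

the Circuit Court of Ashston; the Civil Court of Lorport; the Palfield Court of Common Pleas; the Provincial Court of Thorndora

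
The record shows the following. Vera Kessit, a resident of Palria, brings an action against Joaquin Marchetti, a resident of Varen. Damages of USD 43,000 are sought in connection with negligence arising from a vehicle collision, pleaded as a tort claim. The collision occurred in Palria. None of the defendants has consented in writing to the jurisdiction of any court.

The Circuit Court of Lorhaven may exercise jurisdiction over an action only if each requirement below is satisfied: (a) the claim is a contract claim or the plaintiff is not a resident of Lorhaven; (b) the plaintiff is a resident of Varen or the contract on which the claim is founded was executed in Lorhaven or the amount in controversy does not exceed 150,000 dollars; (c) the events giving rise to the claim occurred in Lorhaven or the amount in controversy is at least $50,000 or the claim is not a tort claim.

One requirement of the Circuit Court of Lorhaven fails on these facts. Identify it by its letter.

The Circuit Court of Lorhaven:
  (a) The plaintiff resides in Palria, which is not Lorhaven, which satisfies one of the alternatives. Condition met.
  (b) The amount in controversy is USD 43,000, within the USD 150,000 ceiling, which satisfies one of the alternatives. Condition met.
  (c) The operative events occurred in Palria, not Lorhaven; the amount in controversy is 43,000 dollars, below the $50,000 floor; the claim is a tort claim — every alternative fails. Not met.
Only condition (c) fails.

(c)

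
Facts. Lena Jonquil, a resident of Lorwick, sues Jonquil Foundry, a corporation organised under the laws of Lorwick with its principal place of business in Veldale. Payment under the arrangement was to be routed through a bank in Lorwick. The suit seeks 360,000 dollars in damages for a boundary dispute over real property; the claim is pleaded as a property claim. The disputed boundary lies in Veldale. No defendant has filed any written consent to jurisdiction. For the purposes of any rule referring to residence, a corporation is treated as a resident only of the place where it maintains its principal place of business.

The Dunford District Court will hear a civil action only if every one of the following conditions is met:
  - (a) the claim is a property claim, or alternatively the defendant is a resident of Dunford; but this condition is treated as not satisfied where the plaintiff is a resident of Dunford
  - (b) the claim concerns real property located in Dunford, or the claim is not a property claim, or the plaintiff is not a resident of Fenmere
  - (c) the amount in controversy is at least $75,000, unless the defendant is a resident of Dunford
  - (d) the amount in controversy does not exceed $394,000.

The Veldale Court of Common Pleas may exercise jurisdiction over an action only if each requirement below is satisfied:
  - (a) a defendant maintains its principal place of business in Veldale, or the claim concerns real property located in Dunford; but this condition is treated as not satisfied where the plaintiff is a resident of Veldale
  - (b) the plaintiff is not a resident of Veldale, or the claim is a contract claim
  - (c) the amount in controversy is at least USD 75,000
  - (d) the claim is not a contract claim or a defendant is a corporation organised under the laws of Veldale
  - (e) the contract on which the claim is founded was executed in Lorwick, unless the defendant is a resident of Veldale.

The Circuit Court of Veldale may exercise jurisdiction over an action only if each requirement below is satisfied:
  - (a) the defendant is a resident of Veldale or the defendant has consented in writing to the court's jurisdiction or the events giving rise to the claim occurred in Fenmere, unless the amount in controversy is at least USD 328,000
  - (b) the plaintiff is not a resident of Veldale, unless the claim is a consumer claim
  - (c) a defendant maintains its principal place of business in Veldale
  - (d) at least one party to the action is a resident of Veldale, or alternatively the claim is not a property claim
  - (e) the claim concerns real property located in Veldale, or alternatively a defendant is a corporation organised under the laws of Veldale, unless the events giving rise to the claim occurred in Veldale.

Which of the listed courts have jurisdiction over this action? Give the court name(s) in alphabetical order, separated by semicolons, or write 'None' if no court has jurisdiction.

The Dunford District Court:
  (a) The claim is a property claim, so this disjunct is met. The exception is not triggered, since the plaintiff resides in Lorwick, not Dunford. Met.
  (b) The plaintiff resides in Lorwick, which is not Fenmere — that alternative is enough. Met.
  (c) The amount in controversy is $360,000, which meets the USD 75,000 floor. Condition met.
  (d) The amount in controversy is USD 360,000, within the 394,000 dollars ceiling. Satisfied.
  → Jurisdiction lies.
The Veldale Court of Common Pleas:
  (a) Jonquil Foundry has its principal place of business in Veldale — that alternative is enough. The carve-out does not apply: the plaintiff resides in Lorwick, not Veldale. Met.
  (b) The plaintiff resides in Lorwick, which is not Veldale, so this disjunct is met. Met.
  (c) The amount in controversy is $360,000, which meets the USD 75,000 floor. Satisfied.
  (d) The claim is a property claim, not a contract claim, so this disjunct is met. Condition met.
  (e) No contract (and hence no place of execution) is alleged. The proviso rescues it, though: the defendant resides in Veldale. Met.
  → The court has jurisdiction.
The Circuit Court of Veldale:
  (a) The defendant resides in Veldale, which satisfies one of the alternatives. Satisfied.
  (b) The plaintiff resides in Lorwick, which is not Veldale. Condition met.
  (c) Jonquil Foundry has its principal place of business in Veldale. Condition met.
  (d) Jonquil Foundry resides in Veldale — that alternative is enough. Met.
  (e) The property lies in Veldale — that alternative is enough. Met.
  → Every requirement is satisfied — jurisdiction.

the Circuit Court of Veldale; the Dunford District Court; the Veldale Court of Common Pleas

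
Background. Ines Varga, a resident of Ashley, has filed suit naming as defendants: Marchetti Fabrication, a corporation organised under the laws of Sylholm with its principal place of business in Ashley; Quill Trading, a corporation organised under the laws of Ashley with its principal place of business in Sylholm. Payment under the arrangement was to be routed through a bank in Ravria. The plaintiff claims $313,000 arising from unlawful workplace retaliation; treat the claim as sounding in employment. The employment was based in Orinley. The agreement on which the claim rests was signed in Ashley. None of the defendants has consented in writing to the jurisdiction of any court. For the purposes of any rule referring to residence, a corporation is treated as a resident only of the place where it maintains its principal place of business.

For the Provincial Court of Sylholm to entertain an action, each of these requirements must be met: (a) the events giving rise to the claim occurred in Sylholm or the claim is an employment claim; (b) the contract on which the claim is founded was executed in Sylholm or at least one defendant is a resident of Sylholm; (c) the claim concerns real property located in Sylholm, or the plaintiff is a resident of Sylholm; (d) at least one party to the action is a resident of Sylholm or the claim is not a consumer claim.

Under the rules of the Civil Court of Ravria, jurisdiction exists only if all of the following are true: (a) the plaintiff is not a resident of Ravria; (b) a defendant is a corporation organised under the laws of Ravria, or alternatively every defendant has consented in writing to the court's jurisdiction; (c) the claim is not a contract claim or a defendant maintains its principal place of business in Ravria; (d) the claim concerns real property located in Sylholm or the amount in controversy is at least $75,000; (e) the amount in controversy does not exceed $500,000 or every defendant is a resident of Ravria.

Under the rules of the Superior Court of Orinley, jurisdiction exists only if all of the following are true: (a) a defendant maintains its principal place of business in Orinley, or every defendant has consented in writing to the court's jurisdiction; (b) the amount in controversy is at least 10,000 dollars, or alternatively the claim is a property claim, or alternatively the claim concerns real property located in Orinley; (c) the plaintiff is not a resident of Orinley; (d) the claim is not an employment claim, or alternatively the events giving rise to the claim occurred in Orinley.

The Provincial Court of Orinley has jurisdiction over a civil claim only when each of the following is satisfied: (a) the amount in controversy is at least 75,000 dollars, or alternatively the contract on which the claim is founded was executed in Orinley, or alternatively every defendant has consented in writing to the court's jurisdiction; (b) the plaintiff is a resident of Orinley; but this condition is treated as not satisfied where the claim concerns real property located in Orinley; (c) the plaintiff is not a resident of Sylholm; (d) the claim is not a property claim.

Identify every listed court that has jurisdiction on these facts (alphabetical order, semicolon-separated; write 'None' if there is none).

The Provincial Court of Sylholm:
  (a) The claim is an employment claim, which satisfies one of the alternatives. Met.
  (b) Quill Trading resides in Sylholm, which satisfies one of the alternatives. Condition met.
  (c) The claim does not concern real property; the plaintiff resides in Ashley, not Sylholm — none of the alternatives is met. Not met.
  (d) Quill Trading resides in Sylholm, which satisfies one of the alternatives. Satisfied.
  → At least one condition fails; no jurisdiction.
The Civil Court of Ravria:
  (a) The plaintiff resides in Ashley, which is not Ravria. Met.
  (b) The corporate defendant(s) are organised in Ashley, Sylholm, not Ravria; no such written consent has been filed — no alternative holds. Not satisfied.
  (c) The claim is an employment claim, not a contract claim — that alternative is enough. Satisfied.
  (d) The amount in controversy is USD 313,000, which meets the USD 75,000 floor, so one alternative holds. Met.
  (e) The amount in controversy is USD 313,000, within the $500,000 ceiling, so one alternative holds. Satisfied.
  → At least one condition fails; no jurisdiction.
The Superior Court of Orinley:
  (a) The corporate defendant(s) have their principal place of business in Ashley, Sylholm, not Orinley; no such written consent has been filed — every alternative fails. Condition not met.
  (b) The amount in controversy is USD 313,000, which meets the 10,000 dollars floor, which satisfies one of the alternatives. Condition met.
  (c) The plaintiff resides in Ashley, which is not Orinley. Condition met.
  (d) The operative events occurred in Orinley, so this disjunct is met. Condition met.
  → Not every requirement is met — no jurisdiction.
The Provincial Court of Orinley:
  (a) The amount in controversy is USD 313,000, which meets the 75,000 dollars floor — that alternative is enough. Met.
  (b) The plaintiff resides in Ashley, not Orinley. Not met.
  (c) The plaintiff resides in Ashley, which is not Sylholm. Satisfied.
  (d) The claim is an employment claim, not a property claim. Condition met.
  → Not every requirement is met — no jurisdiction.

None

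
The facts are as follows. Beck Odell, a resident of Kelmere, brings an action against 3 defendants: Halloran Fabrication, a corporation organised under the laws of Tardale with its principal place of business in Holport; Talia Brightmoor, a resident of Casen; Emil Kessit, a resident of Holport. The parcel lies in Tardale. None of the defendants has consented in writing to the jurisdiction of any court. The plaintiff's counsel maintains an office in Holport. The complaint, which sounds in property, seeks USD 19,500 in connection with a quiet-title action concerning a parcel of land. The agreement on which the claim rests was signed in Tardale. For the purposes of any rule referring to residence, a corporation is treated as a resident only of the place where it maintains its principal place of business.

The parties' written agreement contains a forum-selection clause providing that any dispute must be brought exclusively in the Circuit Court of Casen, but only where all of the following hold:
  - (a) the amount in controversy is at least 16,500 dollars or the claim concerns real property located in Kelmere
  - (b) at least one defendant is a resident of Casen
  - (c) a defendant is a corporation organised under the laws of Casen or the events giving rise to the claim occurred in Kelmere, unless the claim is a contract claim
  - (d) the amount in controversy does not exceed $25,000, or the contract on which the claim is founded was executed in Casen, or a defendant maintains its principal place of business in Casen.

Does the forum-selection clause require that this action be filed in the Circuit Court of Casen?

No

The Circuit Court of Casen:
  (a) The amount in controversy is USD 19,500, which meets the 16,500 dollars floor, so this disjunct is met. Satisfied.
  (b) Talia Brightmoor resides in Casen. Condition met.
  (c) The corporate defendant(s) are organised in Tardale, not Casen; the operative events occurred in Tardale, not Kelmere — none of the alternatives is met. And the claim is a property claim, not a contract claim, so the proviso does not save it. Fails.
  (d) The amount in controversy is USD 19,500, within the USD 25,000 ceiling — that alternative is enough. Satisfied.
  → The clause does not apply.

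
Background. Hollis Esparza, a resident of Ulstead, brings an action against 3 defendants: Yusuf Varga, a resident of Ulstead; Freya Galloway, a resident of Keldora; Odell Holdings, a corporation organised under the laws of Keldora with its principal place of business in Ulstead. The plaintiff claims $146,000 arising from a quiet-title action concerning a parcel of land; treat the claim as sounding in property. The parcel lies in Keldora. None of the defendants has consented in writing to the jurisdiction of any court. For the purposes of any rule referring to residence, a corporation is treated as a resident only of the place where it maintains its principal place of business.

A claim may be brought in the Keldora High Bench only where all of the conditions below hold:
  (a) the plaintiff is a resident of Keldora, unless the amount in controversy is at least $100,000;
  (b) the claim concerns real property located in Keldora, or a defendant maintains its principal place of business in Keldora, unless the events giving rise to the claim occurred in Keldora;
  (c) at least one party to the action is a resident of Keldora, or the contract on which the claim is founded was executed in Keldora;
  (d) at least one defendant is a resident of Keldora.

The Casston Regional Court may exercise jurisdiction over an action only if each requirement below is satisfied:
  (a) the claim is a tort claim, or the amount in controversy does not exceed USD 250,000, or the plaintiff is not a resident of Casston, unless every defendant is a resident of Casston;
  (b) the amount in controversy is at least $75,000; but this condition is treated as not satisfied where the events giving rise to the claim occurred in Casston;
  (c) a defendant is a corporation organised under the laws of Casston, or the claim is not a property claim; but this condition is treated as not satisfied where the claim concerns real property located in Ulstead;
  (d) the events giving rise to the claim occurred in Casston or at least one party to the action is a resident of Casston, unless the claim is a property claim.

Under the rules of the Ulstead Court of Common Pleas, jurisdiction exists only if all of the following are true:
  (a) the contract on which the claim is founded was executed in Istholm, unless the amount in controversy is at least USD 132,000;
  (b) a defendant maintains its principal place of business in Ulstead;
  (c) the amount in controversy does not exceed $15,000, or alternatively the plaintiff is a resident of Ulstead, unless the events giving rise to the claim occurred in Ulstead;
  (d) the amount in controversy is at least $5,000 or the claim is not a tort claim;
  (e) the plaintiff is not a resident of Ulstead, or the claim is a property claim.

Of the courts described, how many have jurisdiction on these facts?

The Keldora High Bench:
  (a) The plaintiff resides in Ulstead, not Keldora. However, the amount in controversy is 146,000 dollars, which meets the $100,000 floor, so the 'unless' proviso supplies this condition. Satisfied.
  (b) The property lies in Keldora, so one alternative holds. Met.
  (c) Freya Galloway resides in Keldora, so one alternative holds. Met.
  (d) Freya Galloway resides in Keldora. Met.
  → Jurisdiction lies.
The Casston Regional Court:
  (a) The amount in controversy is 146,000 dollars, within the $250,000 ceiling, so one alternative holds. Met.
  (b) The amount in controversy is USD 146,000, which meets the 75,000 dollars floor. And the carve-out is inapplicable — the operative events occurred in Keldora, not Casston. Condition met.
  (c) The corporate defendant(s) are organised in Keldora, not Casston; the claim is a property claim — no alternative holds. Not met.
  (d) The operative events occurred in Keldora, not Casston; no party resides in Casston — none of the alternatives is met. However, the claim is a property claim, so the 'unless' proviso supplies this condition. Satisfied.
  → No jurisdiction.
The Ulstead Court of Common Pleas:
  (a) No contract (and hence no place of execution) is alleged. However, the amount in controversy is 146,000 dollars, which meets the USD 132,000 floor, so the 'unless' proviso supplies this condition. Condition met.
  (b) Odell Holdings has its principal place of business in Ulstead. Met.
  (c) The plaintiff resides in Ulstead, so one alternative holds. Condition met.
  (d) The amount in controversy is $146,000, which meets the $5,000 floor, so one alternative holds. Met.
  (e) The claim is a property claim, which satisfies one of the alternatives. Met.
  → Every requirement is satisfied — jurisdiction.
Courts with jurisdiction: the Keldora High Bench, the Ulstead Court of Common Pleas — 2 in total.

2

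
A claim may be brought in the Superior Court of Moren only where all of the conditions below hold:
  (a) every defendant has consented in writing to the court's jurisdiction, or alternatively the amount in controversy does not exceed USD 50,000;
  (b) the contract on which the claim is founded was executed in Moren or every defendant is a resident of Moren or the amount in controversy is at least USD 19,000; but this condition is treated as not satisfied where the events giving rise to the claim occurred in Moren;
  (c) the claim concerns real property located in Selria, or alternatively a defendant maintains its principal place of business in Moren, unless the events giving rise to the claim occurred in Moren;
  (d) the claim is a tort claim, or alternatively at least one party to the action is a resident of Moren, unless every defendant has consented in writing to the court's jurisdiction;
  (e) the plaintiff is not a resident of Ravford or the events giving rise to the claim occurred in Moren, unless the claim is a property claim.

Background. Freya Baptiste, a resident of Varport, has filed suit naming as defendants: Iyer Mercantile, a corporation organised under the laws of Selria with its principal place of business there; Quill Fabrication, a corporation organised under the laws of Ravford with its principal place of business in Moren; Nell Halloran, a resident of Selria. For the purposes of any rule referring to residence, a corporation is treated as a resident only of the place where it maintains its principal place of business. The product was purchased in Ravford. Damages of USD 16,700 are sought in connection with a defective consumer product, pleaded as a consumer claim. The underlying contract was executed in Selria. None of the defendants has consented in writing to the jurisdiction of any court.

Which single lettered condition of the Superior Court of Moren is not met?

The Superior Court of Moren:
  (a) The amount in controversy is USD 16,700, within the $50,000 ceiling — that alternative is enough. Condition met.
  (b) The contract was executed in Selria, not Moren; the defendants reside as follows — Iyer Mercantile in Selria, Quill Fabrication in Moren, Nell Halloran in Selria — not all in Moren; the amount in controversy is USD 16,700, below the $19,000 floor — every alternative fails. Not satisfied.
  (c) Quill Fabrication has its principal place of business in Moren, so this disjunct is met. Condition met.
  (d) Quill Fabrication resides in Moren, so this disjunct is met. Satisfied.
  (e) The plaintiff resides in Varport, which is not Ravford, so one alternative holds. Met.
Only condition (b) fails.

(b)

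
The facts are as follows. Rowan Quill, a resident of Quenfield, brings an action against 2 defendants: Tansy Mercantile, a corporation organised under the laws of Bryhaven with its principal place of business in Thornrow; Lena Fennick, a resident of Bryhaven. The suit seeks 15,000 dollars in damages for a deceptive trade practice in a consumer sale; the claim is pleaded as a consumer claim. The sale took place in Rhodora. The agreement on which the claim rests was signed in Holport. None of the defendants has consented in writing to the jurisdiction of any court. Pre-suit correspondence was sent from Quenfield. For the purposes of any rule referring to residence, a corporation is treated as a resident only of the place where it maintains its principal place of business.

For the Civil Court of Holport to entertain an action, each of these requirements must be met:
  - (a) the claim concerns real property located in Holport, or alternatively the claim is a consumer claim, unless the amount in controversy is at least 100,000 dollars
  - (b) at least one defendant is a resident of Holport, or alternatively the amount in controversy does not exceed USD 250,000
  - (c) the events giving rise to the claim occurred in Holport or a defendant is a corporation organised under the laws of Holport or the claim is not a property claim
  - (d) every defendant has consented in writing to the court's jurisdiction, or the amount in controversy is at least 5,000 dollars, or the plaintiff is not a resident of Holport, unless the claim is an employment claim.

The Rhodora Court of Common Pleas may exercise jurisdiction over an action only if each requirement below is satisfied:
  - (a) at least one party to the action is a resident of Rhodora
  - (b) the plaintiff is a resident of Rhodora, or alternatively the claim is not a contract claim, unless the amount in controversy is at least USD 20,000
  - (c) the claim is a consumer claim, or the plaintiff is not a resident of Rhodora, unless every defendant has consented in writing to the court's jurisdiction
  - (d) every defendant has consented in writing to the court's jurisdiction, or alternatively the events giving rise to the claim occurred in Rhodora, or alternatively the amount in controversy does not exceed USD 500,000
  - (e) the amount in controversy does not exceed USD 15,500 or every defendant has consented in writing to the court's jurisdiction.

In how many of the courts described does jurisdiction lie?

The Civil Court of Holport:
  (a) The claim is a consumer claim, which satisfies one of the alternatives. Satisfied.
  (b) The amount in controversy is 15,000 dollars, within the USD 250,000 ceiling — that alternative is enough. Satisfied.
  (c) The claim is a consumer claim, not a property claim, so one alternative holds. Satisfied.
  (d) The amount in controversy is $15,000, which meets the $5,000 floor, so this disjunct is met. Condition met.
  → Every requirement is satisfied — jurisdiction.
The Rhodora Court of Common Pleas:
  (a) No party resides in Rhodora. Condition not met.
  (b) The claim is a consumer claim, not a contract claim, so one alternative holds. Met.
  (c) The claim is a consumer claim, so this disjunct is met. Condition met.
  (d) The operative events occurred in Rhodora, which satisfies one of the alternatives. Met.
  (e) The amount in controversy is $15,000, within the 15,500 dollars ceiling, so this disjunct is met. Met.
  → The court lacks jurisdiction.
Courts with jurisdiction: the Civil Court of Holport — 1 in total.

1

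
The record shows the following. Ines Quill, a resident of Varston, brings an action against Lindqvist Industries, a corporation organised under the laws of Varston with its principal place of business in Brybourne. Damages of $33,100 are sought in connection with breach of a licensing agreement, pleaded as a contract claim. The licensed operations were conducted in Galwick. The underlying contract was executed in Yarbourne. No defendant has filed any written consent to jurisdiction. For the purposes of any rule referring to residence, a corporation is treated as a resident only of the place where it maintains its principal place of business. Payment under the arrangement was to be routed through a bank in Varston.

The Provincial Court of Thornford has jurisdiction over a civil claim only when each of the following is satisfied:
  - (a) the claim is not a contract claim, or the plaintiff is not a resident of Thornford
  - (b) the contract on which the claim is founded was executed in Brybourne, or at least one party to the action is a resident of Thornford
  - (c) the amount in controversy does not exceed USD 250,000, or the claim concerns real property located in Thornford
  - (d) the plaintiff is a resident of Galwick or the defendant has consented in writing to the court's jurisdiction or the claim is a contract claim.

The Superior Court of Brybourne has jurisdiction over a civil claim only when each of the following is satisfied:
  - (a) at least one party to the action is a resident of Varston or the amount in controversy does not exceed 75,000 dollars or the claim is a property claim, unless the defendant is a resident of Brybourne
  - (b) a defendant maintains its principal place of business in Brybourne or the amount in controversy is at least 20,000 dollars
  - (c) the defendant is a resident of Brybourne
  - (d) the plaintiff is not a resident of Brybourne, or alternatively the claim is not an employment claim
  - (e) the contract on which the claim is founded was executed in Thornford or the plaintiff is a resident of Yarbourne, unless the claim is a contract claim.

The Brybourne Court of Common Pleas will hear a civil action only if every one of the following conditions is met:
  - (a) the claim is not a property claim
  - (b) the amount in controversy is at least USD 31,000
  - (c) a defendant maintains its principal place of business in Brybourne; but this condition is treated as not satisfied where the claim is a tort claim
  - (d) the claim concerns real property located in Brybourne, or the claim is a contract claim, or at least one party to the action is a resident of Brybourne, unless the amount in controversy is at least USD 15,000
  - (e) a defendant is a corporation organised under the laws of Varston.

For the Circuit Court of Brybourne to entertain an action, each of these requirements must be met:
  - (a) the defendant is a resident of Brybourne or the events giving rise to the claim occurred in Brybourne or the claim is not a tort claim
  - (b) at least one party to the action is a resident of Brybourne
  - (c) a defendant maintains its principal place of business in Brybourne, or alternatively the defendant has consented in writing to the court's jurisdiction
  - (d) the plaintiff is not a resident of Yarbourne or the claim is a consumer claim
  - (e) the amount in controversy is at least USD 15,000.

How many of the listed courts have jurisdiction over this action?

3

The Provincial Court of Thornford:
  (a) The plaintiff resides in Varston, which is not Thornford, so this disjunct is met. Condition met.
  (b) The contract was executed in Yarbourne, not Brybourne; no party resides in Thornford — no alternative holds. Not satisfied.
  (c) The amount in controversy is $33,100, within the USD 250,000 ceiling, so this disjunct is met. Satisfied.
  (d) The claim is a contract claim, so this disjunct is met. Satisfied.
  → Not every requirement is met — no jurisdiction.
The Superior Court of Brybourne:
  (a) Ines Quill resides in Varston, so this disjunct is met. Met.
  (b) Lindqvist Industries has its principal place of business in Brybourne, so this disjunct is met. Met.
  (c) The defendant resides in Brybourne. Met.
  (d) The plaintiff resides in Varston, which is not Brybourne, so this disjunct is met. Met.
  (e) The contract was executed in Yarbourne, not Thornford; the plaintiff resides in Varston, not Yarbourne — every alternative fails. But the claim is a contract claim, and the 'unless' clause therefore excuses the requirement. Satisfied.
  → Every requirement is satisfied — jurisdiction.
The Brybourne Court of Common Pleas:
  (a) The claim is a contract claim, not a property claim. Satisfied.
  (b) The amount in controversy is 33,100 dollars, which meets the USD 31,000 floor. Satisfied.
  (c) Lindqvist Industries has its principal place of business in Brybourne. The exception is not triggered, since the claim is a contract claim, not a tort claim. Condition met.
  (d) The claim is a contract claim, which satisfies one of the alternatives. Met.
  (e) Lindqvist Industries is organised under the laws of Varston. Met.
  → Every requirement is satisfied — jurisdiction.
The Circuit Court of Brybourne:
  (a) The defendant resides in Brybourne, so one alternative holds. Met.
  (b) Lindqvist Industries resides in Brybourne. Condition met.
  (c) Lindqvist Industries has its principal place of business in Brybourne, so this disjunct is met. Satisfied.
  (d) The plaintiff resides in Varston, which is not Yarbourne, so this disjunct is met. Satisfied.
  (e) The amount in controversy is 33,100 dollars, which meets the USD 15,000 floor. Met.
  → All conditions met; jurisdiction exists.
Courts with jurisdiction: the Superior Court of Brybourne, the Brybourne Court of Common Pleas, the Circuit Court of Brybourne — 3 in total.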